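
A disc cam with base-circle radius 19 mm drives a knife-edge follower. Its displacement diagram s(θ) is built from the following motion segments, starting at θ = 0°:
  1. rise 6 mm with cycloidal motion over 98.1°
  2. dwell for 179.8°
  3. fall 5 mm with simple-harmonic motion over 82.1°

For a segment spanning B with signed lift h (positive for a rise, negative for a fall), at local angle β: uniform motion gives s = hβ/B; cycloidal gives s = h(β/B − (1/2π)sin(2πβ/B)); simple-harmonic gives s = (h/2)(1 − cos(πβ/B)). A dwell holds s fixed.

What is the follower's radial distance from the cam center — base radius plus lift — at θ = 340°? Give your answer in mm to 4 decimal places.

seg 1 [0°–98.1°] cycloidal, h=6: full span → s += 6 → s = 6.0000
seg 2 [98.1°–277.9°] dwell: s stays 6.0000
seg 3 [277.9°–360°] simple-harmonic, h=-5: θ=340° here. β=62.1, B=82.1. -5/2·(1 − cos(π·0.7564)) = -4.3029 → s = 1.6971
radial distance = base radius + s = 19 + 1.6971 = 20.6971

20.6971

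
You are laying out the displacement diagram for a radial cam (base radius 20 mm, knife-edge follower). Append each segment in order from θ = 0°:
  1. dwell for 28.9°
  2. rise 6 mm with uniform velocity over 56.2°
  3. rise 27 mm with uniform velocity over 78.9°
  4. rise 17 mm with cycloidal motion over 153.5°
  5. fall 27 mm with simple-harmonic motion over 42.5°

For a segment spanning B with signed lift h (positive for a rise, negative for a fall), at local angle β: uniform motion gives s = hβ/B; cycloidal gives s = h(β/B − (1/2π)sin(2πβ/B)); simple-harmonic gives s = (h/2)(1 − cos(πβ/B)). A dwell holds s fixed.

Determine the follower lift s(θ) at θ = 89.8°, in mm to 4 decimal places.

seg 1 [0°–28.9°] dwell: s stays 0.0000
seg 2 [28.9°–85.1°] uniform, h=6: full span → s += 6 → s = 6.0000
seg 3 [85.1°–164°] uniform, h=27: θ=89.8° here. β=4.7, B=78.9. 27·4.7/78.9 = 1.6084 → s = 7.6084

7.6084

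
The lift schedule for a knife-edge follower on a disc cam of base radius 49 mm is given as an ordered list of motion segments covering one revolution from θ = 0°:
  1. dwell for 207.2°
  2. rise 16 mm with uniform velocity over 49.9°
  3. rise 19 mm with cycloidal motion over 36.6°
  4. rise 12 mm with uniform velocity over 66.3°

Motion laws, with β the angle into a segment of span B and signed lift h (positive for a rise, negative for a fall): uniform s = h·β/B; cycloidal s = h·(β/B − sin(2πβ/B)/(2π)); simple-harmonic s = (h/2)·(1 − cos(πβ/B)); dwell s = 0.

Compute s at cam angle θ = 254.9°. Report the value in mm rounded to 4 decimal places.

seg 1 [0°–207.2°] dwell: s stays 0.0000
seg 2 [207.2°–257.1°] uniform, h=16: θ=254.9° here. β=47.7, B=49.9. 16·47.7/49.9 = 15.2946 → s = 15.2946

15.2946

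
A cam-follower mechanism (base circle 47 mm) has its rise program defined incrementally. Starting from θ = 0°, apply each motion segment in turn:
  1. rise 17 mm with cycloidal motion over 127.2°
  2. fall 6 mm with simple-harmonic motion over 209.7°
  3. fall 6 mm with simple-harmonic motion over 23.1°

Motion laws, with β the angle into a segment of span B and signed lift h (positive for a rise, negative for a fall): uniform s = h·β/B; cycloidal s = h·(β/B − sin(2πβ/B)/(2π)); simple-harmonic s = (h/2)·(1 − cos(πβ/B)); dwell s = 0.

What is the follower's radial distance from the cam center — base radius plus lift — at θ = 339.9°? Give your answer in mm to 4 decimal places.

seg 1 [0°–127.2°] cycloidal, h=17: full span → s += 17 → s = 17.0000
seg 2 [127.2°–336.9°] simple-harmonic, h=-6: full span → s += -6 → s = 11.0000
seg 3 [336.9°–360°] simple-harmonic, h=-6: θ=339.9° here. β=3, B=23.1. -6/2·(1 − cos(π·0.1299)) = -0.2463 → s = 10.7537
radial distance = base radius + s = 47 + 10.7537 = 57.7537

57.7537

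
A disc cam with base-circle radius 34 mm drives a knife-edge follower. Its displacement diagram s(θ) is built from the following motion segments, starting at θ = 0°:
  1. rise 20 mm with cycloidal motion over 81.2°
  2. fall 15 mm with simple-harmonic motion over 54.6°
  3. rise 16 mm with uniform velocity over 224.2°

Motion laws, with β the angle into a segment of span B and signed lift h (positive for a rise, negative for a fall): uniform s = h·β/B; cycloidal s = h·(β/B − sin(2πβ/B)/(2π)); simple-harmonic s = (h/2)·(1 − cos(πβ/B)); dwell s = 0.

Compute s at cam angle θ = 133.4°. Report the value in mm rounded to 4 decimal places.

seg 1 [0°–81.2°] cycloidal, h=20: full span → s += 20 → s = 20.0000
seg 2 [81.2°–135.8°] simple-harmonic, h=-15: θ=133.4° here. β=52.2, B=54.6. -15/2·(1 − cos(π·0.9560)) = -14.9286 → s = 5.0714

5.0714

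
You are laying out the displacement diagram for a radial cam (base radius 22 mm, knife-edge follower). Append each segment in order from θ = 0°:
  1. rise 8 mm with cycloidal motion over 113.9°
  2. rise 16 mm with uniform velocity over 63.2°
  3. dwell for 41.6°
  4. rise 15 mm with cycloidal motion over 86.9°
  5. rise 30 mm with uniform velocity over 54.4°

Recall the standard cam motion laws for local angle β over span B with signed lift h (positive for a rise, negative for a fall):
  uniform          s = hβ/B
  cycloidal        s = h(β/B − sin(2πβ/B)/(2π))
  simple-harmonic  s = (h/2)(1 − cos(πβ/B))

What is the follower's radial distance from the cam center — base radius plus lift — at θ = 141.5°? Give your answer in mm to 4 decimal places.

seg 1 [0°–113.9°] cycloidal, h=8: full span → s += 8 → s = 8.0000
seg 2 [113.9°–177.1°] uniform, h=16: θ=141.5° here. β=27.6, B=63.2. 16·27.6/63.2 = 6.9873 → s = 14.9873
radial distance = base radius + s = 22 + 14.9873 = 36.9873

36.9873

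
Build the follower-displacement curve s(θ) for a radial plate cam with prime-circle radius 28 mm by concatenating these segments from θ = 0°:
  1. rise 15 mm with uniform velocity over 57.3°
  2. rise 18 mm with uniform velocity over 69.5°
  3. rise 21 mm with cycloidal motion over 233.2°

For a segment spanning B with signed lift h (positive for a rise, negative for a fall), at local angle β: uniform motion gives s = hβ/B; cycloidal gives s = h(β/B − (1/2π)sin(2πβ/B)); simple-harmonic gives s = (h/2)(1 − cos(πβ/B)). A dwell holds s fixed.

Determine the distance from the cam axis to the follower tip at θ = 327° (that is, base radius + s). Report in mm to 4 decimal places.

seg 1 [0°–57.3°] uniform, h=15: full span → s += 15 → s = 15.0000
seg 2 [57.3°–126.8°] uniform, h=18: full span → s += 18 → s = 33.0000
seg 3 [126.8°–360°] cycloidal, h=21: θ=327° here. β=200.2, B=233.2. 21·(0.8585 − sin(2π·0.8585)/(2π)) = 20.6236 → s = 53.6236
radial distance = base radius + s = 28 + 53.6236 = 81.6236

81.6236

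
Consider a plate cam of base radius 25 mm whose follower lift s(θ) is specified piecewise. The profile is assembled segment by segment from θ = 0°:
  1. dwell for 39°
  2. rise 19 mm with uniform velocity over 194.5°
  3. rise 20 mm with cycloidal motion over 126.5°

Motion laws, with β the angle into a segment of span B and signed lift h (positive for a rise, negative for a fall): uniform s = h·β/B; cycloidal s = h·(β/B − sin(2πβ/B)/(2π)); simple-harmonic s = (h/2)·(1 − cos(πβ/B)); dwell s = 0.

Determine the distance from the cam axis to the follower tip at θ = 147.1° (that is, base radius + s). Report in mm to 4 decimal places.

seg 1 [0°–39°] dwell: s stays 0.0000
seg 2 [39°–233.5°] uniform, h=19: θ=147.1° here. β=108.1, B=194.5. 19·108.1/194.5 = 10.5599 → s = 10.5599
radial distance = base radius + s = 25 + 10.5599 = 35.5599

35.5599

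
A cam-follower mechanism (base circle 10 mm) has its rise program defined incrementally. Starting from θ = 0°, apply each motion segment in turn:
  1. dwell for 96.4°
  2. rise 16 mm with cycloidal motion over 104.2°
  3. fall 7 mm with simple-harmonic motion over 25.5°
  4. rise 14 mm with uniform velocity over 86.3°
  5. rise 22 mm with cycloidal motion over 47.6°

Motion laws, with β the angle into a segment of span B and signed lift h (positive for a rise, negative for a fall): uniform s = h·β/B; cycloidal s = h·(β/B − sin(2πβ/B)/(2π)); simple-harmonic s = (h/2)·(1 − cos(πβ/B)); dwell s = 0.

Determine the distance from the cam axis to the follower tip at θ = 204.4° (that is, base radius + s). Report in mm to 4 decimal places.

seg 1 [0°–96.4°] dwell: s stays 0.0000
seg 2 [96.4°–200.6°] cycloidal, h=16: full span → s += 16 → s = 16.0000
seg 3 [200.6°–226.1°] simple-harmonic, h=-7: θ=204.4° here. β=3.8, B=25.5. -7/2·(1 − cos(π·0.1490)) = -0.3766 → s = 15.6234
radial distance = base radius + s = 10 + 15.6234 = 25.6234

25.6234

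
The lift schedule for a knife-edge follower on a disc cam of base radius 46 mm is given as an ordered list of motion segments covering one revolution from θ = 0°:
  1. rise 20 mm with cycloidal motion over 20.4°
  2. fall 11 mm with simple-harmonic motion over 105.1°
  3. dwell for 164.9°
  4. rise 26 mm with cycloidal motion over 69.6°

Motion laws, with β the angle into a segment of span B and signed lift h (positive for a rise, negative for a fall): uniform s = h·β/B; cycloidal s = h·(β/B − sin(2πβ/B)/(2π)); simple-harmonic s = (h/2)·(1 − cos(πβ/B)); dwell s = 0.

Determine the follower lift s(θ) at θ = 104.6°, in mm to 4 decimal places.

seg 1 [0°–20.4°] cycloidal, h=20: full span → s += 20 → s = 20.0000
seg 2 [20.4°–125.5°] simple-harmonic, h=-11: θ=104.6° here. β=84.2, B=105.1. -11/2·(1 − cos(π·0.8011)) = -9.9612 → s = 10.0388

10.0388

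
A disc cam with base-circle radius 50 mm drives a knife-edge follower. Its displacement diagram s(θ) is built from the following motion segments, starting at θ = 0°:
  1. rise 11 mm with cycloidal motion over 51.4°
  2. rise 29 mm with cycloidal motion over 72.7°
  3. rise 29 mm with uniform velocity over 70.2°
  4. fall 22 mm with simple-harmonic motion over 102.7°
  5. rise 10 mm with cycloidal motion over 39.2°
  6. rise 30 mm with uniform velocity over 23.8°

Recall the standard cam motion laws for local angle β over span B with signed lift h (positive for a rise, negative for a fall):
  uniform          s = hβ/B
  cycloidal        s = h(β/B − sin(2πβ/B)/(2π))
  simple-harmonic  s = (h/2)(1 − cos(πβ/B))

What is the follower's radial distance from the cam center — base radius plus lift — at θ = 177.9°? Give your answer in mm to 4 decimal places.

seg 1 [0°–51.4°] cycloidal, h=11: full span → s += 11 → s = 11.0000
seg 2 [51.4°–124.1°] cycloidal, h=29: full span → s += 29 → s = 40.0000
seg 3 [124.1°–194.3°] uniform, h=29: θ=177.9° here. β=53.8, B=70.2. 29·53.8/70.2 = 22.2251 → s = 62.2251
radial distance = base radius + s = 50 + 62.2251 = 112.2251

112.2251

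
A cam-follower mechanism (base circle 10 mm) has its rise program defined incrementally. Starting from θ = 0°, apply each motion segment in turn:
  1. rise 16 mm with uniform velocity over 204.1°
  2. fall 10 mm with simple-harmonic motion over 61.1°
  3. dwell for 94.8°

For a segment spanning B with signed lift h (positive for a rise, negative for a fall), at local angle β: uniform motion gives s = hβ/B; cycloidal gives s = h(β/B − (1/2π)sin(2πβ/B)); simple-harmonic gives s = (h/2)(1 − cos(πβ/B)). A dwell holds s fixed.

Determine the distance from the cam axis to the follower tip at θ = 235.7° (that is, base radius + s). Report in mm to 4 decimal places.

seg 1 [0°–204.1°] uniform, h=16: full span → s += 16 → s = 16.0000
seg 2 [204.1°–265.2°] simple-harmonic, h=-10: θ=235.7° here. β=31.6, B=61.1. -10/2·(1 − cos(π·0.5172)) = -5.2698 → s = 10.7302
radial distance = base radius + s = 10 + 10.7302 = 20.7302

20.7302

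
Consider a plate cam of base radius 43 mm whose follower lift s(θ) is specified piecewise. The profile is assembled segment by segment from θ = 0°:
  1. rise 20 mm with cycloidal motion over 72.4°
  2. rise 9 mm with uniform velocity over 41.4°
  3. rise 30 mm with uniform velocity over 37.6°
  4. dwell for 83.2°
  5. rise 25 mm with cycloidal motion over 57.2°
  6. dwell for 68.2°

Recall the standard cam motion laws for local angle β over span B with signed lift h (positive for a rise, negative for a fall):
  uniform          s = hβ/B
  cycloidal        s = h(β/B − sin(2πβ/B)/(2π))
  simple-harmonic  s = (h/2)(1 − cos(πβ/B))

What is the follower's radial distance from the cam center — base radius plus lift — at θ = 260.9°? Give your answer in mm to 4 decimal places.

seg 1 [0°–72.4°] cycloidal, h=20: full span → s += 20 → s = 20.0000
seg 2 [72.4°–113.8°] uniform, h=9: full span → s += 9 → s = 29.0000
seg 3 [113.8°–151.4°] uniform, h=30: full span → s += 30 → s = 59.0000
seg 4 [151.4°–234.6°] dwell: s stays 59.0000
seg 5 [234.6°–291.8°] cycloidal, h=25: θ=260.9° here. β=26.3, B=57.2. 25·(0.4598 − sin(2π·0.4598)/(2π)) = 10.5002 → s = 69.5002
radial distance = base radius + s = 43 + 69.5002 = 112.5002

112.5002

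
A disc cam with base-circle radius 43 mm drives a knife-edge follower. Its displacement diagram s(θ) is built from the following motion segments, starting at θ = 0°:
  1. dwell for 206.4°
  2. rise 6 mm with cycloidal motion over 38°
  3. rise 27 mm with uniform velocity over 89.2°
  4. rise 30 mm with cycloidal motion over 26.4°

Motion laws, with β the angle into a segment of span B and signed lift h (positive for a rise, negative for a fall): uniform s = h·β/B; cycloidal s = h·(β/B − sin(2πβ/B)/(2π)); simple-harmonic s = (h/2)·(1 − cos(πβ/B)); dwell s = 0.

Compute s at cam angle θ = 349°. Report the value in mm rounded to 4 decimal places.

seg 1 [0°–206.4°] dwell: s stays 0.0000
seg 2 [206.4°–244.4°] cycloidal, h=6: full span → s += 6 → s = 6.0000
seg 3 [244.4°–333.6°] uniform, h=27: full span → s += 27 → s = 33.0000
seg 4 [333.6°–360°] cycloidal, h=30: θ=349° here. β=15.4, B=26.4. 30·(0.5833 − sin(2π·0.5833)/(2π)) = 19.8873 → s = 52.8873

52.8873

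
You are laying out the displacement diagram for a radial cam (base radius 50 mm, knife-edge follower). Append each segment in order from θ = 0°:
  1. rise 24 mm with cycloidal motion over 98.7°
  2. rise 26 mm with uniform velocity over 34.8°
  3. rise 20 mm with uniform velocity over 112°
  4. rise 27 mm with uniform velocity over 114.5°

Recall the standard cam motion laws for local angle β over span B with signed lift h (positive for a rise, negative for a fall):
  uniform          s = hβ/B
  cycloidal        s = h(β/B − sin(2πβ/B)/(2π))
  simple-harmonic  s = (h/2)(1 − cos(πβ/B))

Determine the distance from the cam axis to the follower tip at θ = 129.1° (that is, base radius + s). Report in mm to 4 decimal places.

seg 1 [0°–98.7°] cycloidal, h=24: full span → s += 24 → s = 24.0000
seg 2 [98.7°–133.5°] uniform, h=26: θ=129.1° here. β=30.4, B=34.8. 26·30.4/34.8 = 22.7126 → s = 46.7126
radial distance = base radius + s = 50 + 46.7126 = 96.7126

96.7126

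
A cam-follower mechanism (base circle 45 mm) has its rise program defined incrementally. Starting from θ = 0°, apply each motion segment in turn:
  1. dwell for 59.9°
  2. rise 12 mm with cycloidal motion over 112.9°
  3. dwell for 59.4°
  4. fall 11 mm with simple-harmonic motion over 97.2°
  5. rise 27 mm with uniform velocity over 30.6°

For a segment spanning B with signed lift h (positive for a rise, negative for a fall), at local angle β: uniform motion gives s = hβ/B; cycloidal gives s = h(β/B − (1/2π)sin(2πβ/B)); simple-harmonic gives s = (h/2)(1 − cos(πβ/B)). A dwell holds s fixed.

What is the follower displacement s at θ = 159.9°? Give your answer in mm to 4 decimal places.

seg 1 [0°–59.9°] dwell: s stays 0.0000
seg 2 [59.9°–172.8°] cycloidal, h=12: θ=159.9° here. β=100, B=112.9. 12·(0.8857 − sin(2π·0.8857)/(2π)) = 11.8852 → s = 11.8852

11.8852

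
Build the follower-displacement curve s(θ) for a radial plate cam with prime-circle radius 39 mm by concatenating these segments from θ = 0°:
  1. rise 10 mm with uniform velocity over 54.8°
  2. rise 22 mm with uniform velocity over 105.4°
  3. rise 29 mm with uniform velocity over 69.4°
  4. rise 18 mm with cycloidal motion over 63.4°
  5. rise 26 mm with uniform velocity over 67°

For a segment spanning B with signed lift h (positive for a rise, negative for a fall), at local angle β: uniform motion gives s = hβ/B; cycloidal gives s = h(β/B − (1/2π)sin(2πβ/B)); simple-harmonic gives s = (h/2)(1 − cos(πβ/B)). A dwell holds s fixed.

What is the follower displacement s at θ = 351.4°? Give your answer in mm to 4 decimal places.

seg 1 [0°–54.8°] uniform, h=10: full span → s += 10 → s = 10.0000
seg 2 [54.8°–160.2°] uniform, h=22: full span → s += 22 → s = 32.0000
seg 3 [160.2°–229.6°] uniform, h=29: full span → s += 29 → s = 61.0000
seg 4 [229.6°–293°] cycloidal, h=18: full span → s += 18 → s = 79.0000
seg 5 [293°–360°] uniform, h=26: θ=351.4° here. β=58.4, B=67. 26·58.4/67 = 22.6627 → s = 101.6627

101.6627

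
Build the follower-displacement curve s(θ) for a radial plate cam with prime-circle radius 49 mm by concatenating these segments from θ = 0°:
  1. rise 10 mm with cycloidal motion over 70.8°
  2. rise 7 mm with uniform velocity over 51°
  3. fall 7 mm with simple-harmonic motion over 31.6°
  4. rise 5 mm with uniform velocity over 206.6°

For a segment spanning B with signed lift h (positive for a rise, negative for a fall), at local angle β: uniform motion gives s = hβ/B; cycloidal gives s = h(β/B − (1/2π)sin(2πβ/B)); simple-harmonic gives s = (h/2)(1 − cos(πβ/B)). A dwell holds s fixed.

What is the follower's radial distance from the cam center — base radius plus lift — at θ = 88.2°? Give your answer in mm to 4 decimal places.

seg 1 [0°–70.8°] cycloidal, h=10: full span → s += 10 → s = 10.0000
seg 2 [70.8°–121.8°] uniform, h=7: θ=88.2° here. β=17.4, B=51. 7·17.4/51 = 2.3882 → s = 12.3882
radial distance = base radius + s = 49 + 12.3882 = 61.3882

61.3882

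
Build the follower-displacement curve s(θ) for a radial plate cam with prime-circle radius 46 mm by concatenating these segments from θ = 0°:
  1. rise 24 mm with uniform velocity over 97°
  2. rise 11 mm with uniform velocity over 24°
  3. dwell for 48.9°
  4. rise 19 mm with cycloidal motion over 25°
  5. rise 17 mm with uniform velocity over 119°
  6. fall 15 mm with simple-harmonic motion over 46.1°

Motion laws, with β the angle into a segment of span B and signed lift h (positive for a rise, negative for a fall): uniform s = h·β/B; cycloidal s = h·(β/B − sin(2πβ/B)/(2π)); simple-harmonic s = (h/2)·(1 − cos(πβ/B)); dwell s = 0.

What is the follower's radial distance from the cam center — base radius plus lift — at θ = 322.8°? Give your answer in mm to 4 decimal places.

seg 1 [0°–97°] uniform, h=24: full span → s += 24 → s = 24.0000
seg 2 [97°–121°] uniform, h=11: full span → s += 11 → s = 35.0000
seg 3 [121°–169.9°] dwell: s stays 35.0000
seg 4 [169.9°–194.9°] cycloidal, h=19: full span → s += 19 → s = 54.0000
seg 5 [194.9°–313.9°] uniform, h=17: full span → s += 17 → s = 71.0000
seg 6 [313.9°–360°] simple-harmonic, h=-15: θ=322.8° here. β=8.9, B=46.1. -15/2·(1 − cos(π·0.1931)) = -1.3377 → s = 69.6623
radial distance = base radius + s = 46 + 69.6623 = 115.6623

115.6623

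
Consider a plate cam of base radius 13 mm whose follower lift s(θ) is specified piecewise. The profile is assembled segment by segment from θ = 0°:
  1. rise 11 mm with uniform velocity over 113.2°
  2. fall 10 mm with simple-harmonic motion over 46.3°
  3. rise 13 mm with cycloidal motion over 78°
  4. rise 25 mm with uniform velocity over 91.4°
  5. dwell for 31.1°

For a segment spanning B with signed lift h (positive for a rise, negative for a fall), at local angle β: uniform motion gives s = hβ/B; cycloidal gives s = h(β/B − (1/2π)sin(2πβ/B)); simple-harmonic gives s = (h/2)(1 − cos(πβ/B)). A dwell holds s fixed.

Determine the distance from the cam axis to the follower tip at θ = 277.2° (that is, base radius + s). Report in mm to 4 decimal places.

seg 1 [0°–113.2°] uniform, h=11: full span → s += 11 → s = 11.0000
seg 2 [113.2°–159.5°] simple-harmonic, h=-10: full span → s += -10 → s = 1.0000
seg 3 [159.5°–237.5°] cycloidal, h=13: full span → s += 13 → s = 14.0000
seg 4 [237.5°–328.9°] uniform, h=25: θ=277.2° here. β=39.7, B=91.4. 25·39.7/91.4 = 10.8589 → s = 24.8589
radial distance = base radius + s = 13 + 24.8589 = 37.8589

37.8589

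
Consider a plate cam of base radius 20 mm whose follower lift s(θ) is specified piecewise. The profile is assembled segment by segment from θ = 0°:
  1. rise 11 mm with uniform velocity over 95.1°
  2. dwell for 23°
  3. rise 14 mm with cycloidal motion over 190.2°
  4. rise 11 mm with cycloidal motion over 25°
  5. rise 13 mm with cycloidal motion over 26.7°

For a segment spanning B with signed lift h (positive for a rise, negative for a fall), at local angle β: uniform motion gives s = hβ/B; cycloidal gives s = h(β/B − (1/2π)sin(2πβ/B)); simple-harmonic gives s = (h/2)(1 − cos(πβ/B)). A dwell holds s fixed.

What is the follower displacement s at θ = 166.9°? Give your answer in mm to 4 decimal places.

seg 1 [0°–95.1°] uniform, h=11: full span → s += 11 → s = 11.0000
seg 2 [95.1°–118.1°] dwell: s stays 11.0000
seg 3 [118.1°–308.3°] cycloidal, h=14: θ=166.9° here. β=48.8, B=190.2. 14·(0.2566 − sin(2π·0.2566)/(2π)) = 1.3657 → s = 12.3657

12.3657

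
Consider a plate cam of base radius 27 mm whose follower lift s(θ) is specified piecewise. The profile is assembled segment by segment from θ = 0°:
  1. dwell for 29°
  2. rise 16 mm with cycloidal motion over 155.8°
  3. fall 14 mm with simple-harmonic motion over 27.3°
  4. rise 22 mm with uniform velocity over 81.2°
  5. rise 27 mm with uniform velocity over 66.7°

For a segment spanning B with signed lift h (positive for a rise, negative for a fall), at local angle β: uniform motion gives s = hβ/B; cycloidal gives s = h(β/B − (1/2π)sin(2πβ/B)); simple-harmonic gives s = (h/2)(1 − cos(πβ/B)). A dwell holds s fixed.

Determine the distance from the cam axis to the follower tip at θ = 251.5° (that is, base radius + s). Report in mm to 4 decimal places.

seg 1 [0°–29°] dwell: s stays 0.0000
seg 2 [29°–184.8°] cycloidal, h=16: full span → s += 16 → s = 16.0000
seg 3 [184.8°–212.1°] simple-harmonic, h=-14: full span → s += -14 → s = 2.0000
seg 4 [212.1°–293.3°] uniform, h=22: θ=251.5° here. β=39.4, B=81.2. 22·39.4/81.2 = 10.6749 → s = 12.6749
radial distance = base radius + s = 27 + 12.6749 = 39.6749

39.6749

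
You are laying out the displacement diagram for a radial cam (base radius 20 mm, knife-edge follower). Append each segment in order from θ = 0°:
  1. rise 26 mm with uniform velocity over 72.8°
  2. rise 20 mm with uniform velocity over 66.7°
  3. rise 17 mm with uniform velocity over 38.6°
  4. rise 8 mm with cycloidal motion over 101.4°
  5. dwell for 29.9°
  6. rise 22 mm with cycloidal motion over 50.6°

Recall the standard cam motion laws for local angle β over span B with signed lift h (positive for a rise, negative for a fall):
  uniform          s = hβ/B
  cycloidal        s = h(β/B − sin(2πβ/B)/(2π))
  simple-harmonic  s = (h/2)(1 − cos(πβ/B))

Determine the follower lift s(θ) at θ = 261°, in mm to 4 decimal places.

seg 1 [0°–72.8°] uniform, h=26: full span → s += 26 → s = 26.0000
seg 2 [72.8°–139.5°] uniform, h=20: full span → s += 20 → s = 46.0000
seg 3 [139.5°–178.1°] uniform, h=17: full span → s += 17 → s = 63.0000
seg 4 [178.1°–279.5°] cycloidal, h=8: θ=261° here. β=82.9, B=101.4. 8·(0.8176 − sin(2π·0.8176)/(2π)) = 7.7007 → s = 70.7007

70.7007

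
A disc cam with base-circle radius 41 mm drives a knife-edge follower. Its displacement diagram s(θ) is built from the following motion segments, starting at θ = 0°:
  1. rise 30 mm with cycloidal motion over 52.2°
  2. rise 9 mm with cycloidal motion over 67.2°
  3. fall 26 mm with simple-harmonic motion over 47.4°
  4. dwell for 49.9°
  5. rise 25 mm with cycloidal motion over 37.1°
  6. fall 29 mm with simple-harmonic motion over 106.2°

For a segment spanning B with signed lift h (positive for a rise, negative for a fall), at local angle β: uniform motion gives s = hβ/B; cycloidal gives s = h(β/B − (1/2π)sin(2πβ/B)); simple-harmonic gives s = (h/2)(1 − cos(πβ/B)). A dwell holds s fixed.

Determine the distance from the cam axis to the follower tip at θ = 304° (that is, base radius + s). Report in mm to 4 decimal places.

seg 1 [0°–52.2°] cycloidal, h=30: full span → s += 30 → s = 30.0000
seg 2 [52.2°–119.4°] cycloidal, h=9: full span → s += 9 → s = 39.0000
seg 3 [119.4°–166.8°] simple-harmonic, h=-26: full span → s += -26 → s = 13.0000
seg 4 [166.8°–216.7°] dwell: s stays 13.0000
seg 5 [216.7°–253.8°] cycloidal, h=25: full span → s += 25 → s = 38.0000
seg 6 [253.8°–360°] simple-harmonic, h=-29: θ=304° here. β=50.2, B=106.2. -29/2·(1 − cos(π·0.4727)) = -13.2576 → s = 24.7424
radial distance = base radius + s = 41 + 24.7424 = 65.7424

65.7424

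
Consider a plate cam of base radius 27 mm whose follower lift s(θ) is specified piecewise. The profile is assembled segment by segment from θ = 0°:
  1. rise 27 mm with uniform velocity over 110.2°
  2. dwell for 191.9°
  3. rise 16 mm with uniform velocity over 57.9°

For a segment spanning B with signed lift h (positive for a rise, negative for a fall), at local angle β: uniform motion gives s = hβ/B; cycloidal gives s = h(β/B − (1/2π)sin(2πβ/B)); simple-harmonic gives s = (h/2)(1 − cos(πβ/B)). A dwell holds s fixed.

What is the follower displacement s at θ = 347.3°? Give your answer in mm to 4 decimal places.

seg 1 [0°–110.2°] uniform, h=27: full span → s += 27 → s = 27.0000
seg 2 [110.2°–302.1°] dwell: s stays 27.0000
seg 3 [302.1°–360°] uniform, h=16: θ=347.3° here. β=45.2, B=57.9. 16·45.2/57.9 = 12.4905 → s = 39.4905

39.4905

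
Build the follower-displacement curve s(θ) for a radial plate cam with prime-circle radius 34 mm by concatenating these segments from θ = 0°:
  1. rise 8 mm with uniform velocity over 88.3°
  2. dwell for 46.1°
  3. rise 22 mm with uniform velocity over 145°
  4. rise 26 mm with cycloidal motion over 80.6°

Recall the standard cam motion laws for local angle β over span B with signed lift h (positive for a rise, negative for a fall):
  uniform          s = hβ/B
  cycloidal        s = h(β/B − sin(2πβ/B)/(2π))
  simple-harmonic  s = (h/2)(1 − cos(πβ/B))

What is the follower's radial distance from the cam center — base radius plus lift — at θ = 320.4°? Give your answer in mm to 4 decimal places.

seg 1 [0°–88.3°] uniform, h=8: full span → s += 8 → s = 8.0000
seg 2 [88.3°–134.4°] dwell: s stays 8.0000
seg 3 [134.4°–279.4°] uniform, h=22: full span → s += 22 → s = 30.0000
seg 4 [279.4°–360°] cycloidal, h=26: θ=320.4° here. β=41, B=80.6. 26·(0.5087 − sin(2π·0.5087)/(2π)) = 13.4515 → s = 43.4515
radial distance = base radius + s = 34 + 43.4515 = 77.4515

77.4515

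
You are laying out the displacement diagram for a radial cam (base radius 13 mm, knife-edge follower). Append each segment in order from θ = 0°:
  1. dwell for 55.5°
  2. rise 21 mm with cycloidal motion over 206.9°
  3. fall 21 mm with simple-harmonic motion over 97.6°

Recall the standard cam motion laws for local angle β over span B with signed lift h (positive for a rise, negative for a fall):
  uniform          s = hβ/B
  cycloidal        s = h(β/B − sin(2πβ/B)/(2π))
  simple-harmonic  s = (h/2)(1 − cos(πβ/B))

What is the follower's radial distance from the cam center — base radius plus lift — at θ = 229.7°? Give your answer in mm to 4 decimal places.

seg 1 [0°–55.5°] dwell: s stays 0.0000
seg 2 [55.5°–262.4°] cycloidal, h=21: θ=229.7° here. β=174.2, B=206.9. 21·(0.8420 − sin(2π·0.8420)/(2π)) = 20.4808 → s = 20.4808
radial distance = base radius + s = 13 + 20.4808 = 33.4808

33.4808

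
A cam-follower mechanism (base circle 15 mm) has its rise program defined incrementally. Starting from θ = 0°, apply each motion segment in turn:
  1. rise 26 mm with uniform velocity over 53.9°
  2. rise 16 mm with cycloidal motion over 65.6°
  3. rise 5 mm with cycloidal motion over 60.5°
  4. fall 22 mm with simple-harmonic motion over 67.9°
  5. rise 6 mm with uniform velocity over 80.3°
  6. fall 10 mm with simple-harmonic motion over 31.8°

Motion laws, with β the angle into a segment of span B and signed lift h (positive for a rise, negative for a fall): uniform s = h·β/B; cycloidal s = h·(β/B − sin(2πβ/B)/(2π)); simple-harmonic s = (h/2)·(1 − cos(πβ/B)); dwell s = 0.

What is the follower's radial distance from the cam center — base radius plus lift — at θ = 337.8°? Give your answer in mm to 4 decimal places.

seg 1 [0°–53.9°] uniform, h=26: full span → s += 26 → s = 26.0000
seg 2 [53.9°–119.5°] cycloidal, h=16: full span → s += 16 → s = 42.0000
seg 3 [119.5°–180°] cycloidal, h=5: full span → s += 5 → s = 47.0000
seg 4 [180°–247.9°] simple-harmonic, h=-22: full span → s += -22 → s = 25.0000
seg 5 [247.9°–328.2°] uniform, h=6: full span → s += 6 → s = 31.0000
seg 6 [328.2°–360°] simple-harmonic, h=-10: θ=337.8° here. β=9.6, B=31.8. -10/2·(1 − cos(π·0.3019)) = -2.0851 → s = 28.9149
radial distance = base radius + s = 15 + 28.9149 = 43.9149

43.9149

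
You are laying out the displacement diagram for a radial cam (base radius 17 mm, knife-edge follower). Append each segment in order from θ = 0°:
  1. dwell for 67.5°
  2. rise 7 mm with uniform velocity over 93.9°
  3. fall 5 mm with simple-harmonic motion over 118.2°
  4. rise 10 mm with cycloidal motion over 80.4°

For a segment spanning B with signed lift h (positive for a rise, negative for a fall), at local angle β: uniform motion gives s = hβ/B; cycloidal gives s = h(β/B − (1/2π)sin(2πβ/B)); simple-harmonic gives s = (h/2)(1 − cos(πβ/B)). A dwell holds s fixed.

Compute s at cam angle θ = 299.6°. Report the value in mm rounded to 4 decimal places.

seg 1 [0°–67.5°] dwell: s stays 0.0000
seg 2 [67.5°–161.4°] uniform, h=7: full span → s += 7 → s = 7.0000
seg 3 [161.4°–279.6°] simple-harmonic, h=-5: full span → s += -5 → s = 2.0000
seg 4 [279.6°–360°] cycloidal, h=10: θ=299.6° here. β=20, B=80.4. 10·(0.2488 − sin(2π·0.2488)/(2π)) = 0.8961 → s = 2.8961

2.8961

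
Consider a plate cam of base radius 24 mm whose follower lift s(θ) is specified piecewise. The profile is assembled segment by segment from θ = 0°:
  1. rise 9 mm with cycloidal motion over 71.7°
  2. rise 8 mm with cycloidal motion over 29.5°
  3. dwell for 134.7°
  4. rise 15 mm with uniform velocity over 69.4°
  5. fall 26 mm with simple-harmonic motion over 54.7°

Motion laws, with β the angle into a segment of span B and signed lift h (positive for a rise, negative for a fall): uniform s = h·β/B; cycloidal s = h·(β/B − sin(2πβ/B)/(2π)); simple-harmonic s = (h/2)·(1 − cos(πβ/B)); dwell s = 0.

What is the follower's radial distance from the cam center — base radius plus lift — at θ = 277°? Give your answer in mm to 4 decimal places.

seg 1 [0°–71.7°] cycloidal, h=9: full span → s += 9 → s = 9.0000
seg 2 [71.7°–101.2°] cycloidal, h=8: full span → s += 8 → s = 17.0000
seg 3 [101.2°–235.9°] dwell: s stays 17.0000
seg 4 [235.9°–305.3°] uniform, h=15: θ=277° here. β=41.1, B=69.4. 15·41.1/69.4 = 8.8833 → s = 25.8833
radial distance = base radius + s = 24 + 25.8833 = 49.8833

49.8833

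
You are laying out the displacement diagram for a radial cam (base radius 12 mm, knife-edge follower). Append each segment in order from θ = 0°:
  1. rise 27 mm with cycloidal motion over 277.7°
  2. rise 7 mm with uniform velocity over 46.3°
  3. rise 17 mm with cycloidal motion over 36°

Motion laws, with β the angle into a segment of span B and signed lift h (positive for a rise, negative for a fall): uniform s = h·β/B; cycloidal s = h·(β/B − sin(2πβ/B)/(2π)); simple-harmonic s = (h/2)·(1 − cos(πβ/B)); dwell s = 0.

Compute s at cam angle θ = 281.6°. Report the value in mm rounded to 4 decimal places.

seg 1 [0°–277.7°] cycloidal, h=27: full span → s += 27 → s = 27.0000
seg 2 [277.7°–324°] uniform, h=7: θ=281.6° here. β=3.9, B=46.3. 7·3.9/46.3 = 0.5896 → s = 27.5896

27.5896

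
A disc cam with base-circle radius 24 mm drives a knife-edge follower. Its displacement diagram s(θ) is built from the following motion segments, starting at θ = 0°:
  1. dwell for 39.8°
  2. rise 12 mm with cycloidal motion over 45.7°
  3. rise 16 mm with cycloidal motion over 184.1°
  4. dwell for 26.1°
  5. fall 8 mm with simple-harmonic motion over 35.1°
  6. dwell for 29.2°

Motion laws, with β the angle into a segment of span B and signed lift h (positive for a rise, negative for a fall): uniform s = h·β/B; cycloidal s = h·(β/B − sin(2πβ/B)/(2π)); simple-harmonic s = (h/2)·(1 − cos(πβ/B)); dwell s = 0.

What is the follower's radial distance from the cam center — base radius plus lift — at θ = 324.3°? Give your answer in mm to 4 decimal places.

seg 1 [0°–39.8°] dwell: s stays 0.0000
seg 2 [39.8°–85.5°] cycloidal, h=12: full span → s += 12 → s = 12.0000
seg 3 [85.5°–269.6°] cycloidal, h=16: full span → s += 16 → s = 28.0000
seg 4 [269.6°–295.7°] dwell: s stays 28.0000
seg 5 [295.7°–330.8°] simple-harmonic, h=-8: θ=324.3° here. β=28.6, B=35.1. -8/2·(1 − cos(π·0.8148)) = -7.3420 → s = 20.6580
radial distance = base radius + s = 24 + 20.6580 = 44.6580

44.6580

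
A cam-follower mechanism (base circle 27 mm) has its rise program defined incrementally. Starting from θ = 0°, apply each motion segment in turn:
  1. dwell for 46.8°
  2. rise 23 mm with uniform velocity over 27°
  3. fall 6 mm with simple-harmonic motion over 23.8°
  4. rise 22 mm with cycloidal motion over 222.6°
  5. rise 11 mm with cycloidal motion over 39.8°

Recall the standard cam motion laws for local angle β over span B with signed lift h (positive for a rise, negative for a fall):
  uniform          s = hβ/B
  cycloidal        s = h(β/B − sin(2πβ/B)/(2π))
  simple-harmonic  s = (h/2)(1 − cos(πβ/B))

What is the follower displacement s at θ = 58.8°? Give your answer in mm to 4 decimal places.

seg 1 [0°–46.8°] dwell: s stays 0.0000
seg 2 [46.8°–73.8°] uniform, h=23: θ=58.8° here. β=12, B=27. 23·12/27 = 10.2222 → s = 10.2222

10.2222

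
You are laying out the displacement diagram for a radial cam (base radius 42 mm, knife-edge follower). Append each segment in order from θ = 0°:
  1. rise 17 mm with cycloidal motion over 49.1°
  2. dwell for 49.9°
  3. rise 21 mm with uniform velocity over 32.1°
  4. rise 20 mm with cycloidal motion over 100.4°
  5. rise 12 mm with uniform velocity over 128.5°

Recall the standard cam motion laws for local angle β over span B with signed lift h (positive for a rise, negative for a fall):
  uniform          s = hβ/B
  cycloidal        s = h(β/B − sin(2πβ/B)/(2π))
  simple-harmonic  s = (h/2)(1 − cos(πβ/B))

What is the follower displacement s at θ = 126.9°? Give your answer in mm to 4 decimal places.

seg 1 [0°–49.1°] cycloidal, h=17: full span → s += 17 → s = 17.0000
seg 2 [49.1°–99°] dwell: s stays 17.0000
seg 3 [99°–131.1°] uniform, h=21: θ=126.9° here. β=27.9, B=32.1. 21·27.9/32.1 = 18.2523 → s = 35.2523

35.2523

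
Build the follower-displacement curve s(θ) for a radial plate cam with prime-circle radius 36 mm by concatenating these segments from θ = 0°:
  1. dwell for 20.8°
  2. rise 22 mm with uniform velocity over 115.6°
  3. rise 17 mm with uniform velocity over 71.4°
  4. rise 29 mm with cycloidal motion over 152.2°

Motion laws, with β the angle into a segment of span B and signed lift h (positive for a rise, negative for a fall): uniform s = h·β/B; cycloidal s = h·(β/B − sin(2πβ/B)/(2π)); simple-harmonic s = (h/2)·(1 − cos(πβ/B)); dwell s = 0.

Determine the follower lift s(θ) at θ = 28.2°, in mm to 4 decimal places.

seg 1 [0°–20.8°] dwell: s stays 0.0000
seg 2 [20.8°–136.4°] uniform, h=22: θ=28.2° here. β=7.4, B=115.6. 22·7.4/115.6 = 1.4083 → s = 1.4083

1.4083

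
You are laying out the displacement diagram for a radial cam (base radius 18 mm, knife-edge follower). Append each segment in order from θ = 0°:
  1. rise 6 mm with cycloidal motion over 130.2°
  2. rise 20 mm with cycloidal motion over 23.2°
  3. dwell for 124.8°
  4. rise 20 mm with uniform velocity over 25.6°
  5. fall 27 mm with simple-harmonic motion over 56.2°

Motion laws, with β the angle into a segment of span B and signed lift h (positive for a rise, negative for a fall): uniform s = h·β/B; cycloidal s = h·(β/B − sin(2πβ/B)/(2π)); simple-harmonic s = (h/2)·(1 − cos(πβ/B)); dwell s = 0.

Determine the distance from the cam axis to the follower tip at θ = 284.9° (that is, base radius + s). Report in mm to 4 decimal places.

seg 1 [0°–130.2°] cycloidal, h=6: full span → s += 6 → s = 6.0000
seg 2 [130.2°–153.4°] cycloidal, h=20: full span → s += 20 → s = 26.0000
seg 3 [153.4°–278.2°] dwell: s stays 26.0000
seg 4 [278.2°–303.8°] uniform, h=20: θ=284.9° here. β=6.7, B=25.6. 20·6.7/25.6 = 5.2344 → s = 31.2344
radial distance = base radius + s = 18 + 31.2344 = 49.2344

49.2344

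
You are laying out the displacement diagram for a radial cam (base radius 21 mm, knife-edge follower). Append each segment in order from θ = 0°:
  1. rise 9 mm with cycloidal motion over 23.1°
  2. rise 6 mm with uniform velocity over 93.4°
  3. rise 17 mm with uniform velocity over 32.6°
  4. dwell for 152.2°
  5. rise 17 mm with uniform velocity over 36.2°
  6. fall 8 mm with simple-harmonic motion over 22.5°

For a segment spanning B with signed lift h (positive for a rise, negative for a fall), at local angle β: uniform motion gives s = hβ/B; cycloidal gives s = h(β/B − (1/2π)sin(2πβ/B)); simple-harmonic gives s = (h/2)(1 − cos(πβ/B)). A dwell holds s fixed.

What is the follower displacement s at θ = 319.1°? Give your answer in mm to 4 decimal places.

seg 1 [0°–23.1°] cycloidal, h=9: full span → s += 9 → s = 9.0000
seg 2 [23.1°–116.5°] uniform, h=6: full span → s += 6 → s = 15.0000
seg 3 [116.5°–149.1°] uniform, h=17: full span → s += 17 → s = 32.0000
seg 4 [149.1°–301.3°] dwell: s stays 32.0000
seg 5 [301.3°–337.5°] uniform, h=17: θ=319.1° here. β=17.8, B=36.2. 17·17.8/36.2 = 8.3591 → s = 40.3591

40.3591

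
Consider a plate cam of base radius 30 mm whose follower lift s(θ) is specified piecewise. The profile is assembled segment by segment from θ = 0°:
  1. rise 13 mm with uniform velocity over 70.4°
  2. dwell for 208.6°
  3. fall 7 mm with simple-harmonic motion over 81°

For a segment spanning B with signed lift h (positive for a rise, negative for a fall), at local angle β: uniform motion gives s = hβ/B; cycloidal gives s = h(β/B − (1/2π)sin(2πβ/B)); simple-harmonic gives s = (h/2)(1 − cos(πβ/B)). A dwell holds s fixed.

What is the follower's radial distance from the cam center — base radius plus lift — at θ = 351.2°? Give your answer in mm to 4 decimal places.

seg 1 [0°–70.4°] uniform, h=13: full span → s += 13 → s = 13.0000
seg 2 [70.4°–279°] dwell: s stays 13.0000
seg 3 [279°–360°] simple-harmonic, h=-7: θ=351.2° here. β=72.2, B=81. -7/2·(1 − cos(π·0.8914)) = -6.7981 → s = 6.2019
radial distance = base radius + s = 30 + 6.2019 = 36.2019

36.2019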